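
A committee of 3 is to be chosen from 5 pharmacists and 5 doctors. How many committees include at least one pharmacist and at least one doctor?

Unrestricted: C(10,3) = 120 ways to pick any 3 of the 10.
Selections missing a whole group: no pharmacists → C(5,3) = 10; no doctors → C(5,3) = 10.
Both groups omitted at once is impossible, so 120 − 20 = 100.

100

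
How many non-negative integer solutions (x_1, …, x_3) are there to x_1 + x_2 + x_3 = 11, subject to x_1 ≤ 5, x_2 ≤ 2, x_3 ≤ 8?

12

Ignoring the caps, the number of non-negative solutions to x_1+…+x_3 = 11 is C(13,2) = 78.
Subtract solutions that violate a single cap (substitute x_i' = x_i − (cap_i+1)): x_1 ≥ 6 gives C(7,2) = 21; x_2 ≥ 3 gives C(10,2) = 45; x_3 ≥ 9 gives C(4,2) = 6. Together 72.
Add back pairs where two caps are both exceeded: 6 + 0 + 0 = 6.
By inclusion–exclusion the count is 78 − 72 + 6 = 12.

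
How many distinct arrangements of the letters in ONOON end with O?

6

With the last slot taken by O, it remains to arrange the other 4 letters (NOON).
Those 4 letters have N appearing twice and O appearing twice, giving (4)!/(2!·2!) = 6.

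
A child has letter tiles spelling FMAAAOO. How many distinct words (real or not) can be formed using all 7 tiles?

420

The 7 letters of FMAAAOO have repeats: A appearing 3 times and O appearing twice.
Dividing 7! = 5040 by 3!·2! = 12 for the repeated letters gives 420.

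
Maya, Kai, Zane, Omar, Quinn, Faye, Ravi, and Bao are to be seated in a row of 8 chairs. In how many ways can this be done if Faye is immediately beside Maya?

10080

Place the 6 others and the Faye-Maya pair as 7 objects in a line; the pair has 2 internal arrangements.
That gives 2 × 7! = 2 × 5040 = 10080.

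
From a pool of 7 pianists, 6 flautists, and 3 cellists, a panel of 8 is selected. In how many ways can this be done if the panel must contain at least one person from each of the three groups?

11529

With no constraint there are C(16,8) = 12870 possible selections.
Selections missing a whole group: no pianists → C(9,8) = 9; no flautists → C(10,8) = 45; no cellists → C(13,8) = 1287.
Add back selections omitting two groups (i.e. drawn from a single group): C(7,8) + C(6,8) + C(3,8) = 0.
By inclusion–exclusion: 12870 − 1341 + 0 = 11529.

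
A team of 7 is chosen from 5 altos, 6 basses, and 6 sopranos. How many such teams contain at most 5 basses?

19437

Split by how many basses are chosen (0 through 5).
Sum: C(6,0)·C(11,7) + C(6,1)·C(11,6) + C(6,2)·C(11,5) + C(6,3)·C(11,4) + C(6,4)·C(11,3) + C(6,5)·C(11,2) = 330 + 2772 + 6930 + 6600 + 2475 + 330 = 19437.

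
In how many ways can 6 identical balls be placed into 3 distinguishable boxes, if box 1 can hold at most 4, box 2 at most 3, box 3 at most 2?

By stars and bars, unrestricted non-negative solutions to x_1+…+x_3 = 6 number C(6+2,2) = 28.
Subtract solutions that violate a single cap (substitute x_i' = x_i − (cap_i+1)): x_1 ≥ 5 gives C(3,2) = 3; x_2 ≥ 4 gives C(4,2) = 6; x_3 ≥ 3 gives C(5,2) = 10. Together 19.
No two caps can be exceeded simultaneously, so the pair terms are all 0.
By inclusion–exclusion the count is 28 − 19 + 0 = 9.

9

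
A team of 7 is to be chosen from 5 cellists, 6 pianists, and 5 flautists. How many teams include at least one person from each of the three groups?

Unrestricted: C(16,7) = 11440 ways to pick any 7 of the 16.
Selections missing a whole group: no cellists → C(11,7) = 330; no pianists → C(10,7) = 120; no flautists → C(11,7) = 330.
Add back selections omitting two groups (i.e. drawn from a single group): C(5,7) + C(6,7) + C(5,7) = 0.
By inclusion–exclusion: 11440 − 780 + 0 = 10660.

10660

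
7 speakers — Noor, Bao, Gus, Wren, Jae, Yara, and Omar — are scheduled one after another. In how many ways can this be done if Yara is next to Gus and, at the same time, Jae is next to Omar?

Treat {Yara,Gus} as one block (2 orders) and {Jae,Omar} as another (2 orders).
That leaves 5 units to arrange: 2 × 2 × 5! = 4 × 120 = 480.

480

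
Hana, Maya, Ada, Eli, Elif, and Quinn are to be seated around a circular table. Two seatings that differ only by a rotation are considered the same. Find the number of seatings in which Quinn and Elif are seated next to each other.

48

Treat {Quinn, Elif} as one unit (2 internal orders) and seat the resulting 5 units around the table: (4)! circular arrangements.
So 2 × (4)! = 2 × 24 = 48.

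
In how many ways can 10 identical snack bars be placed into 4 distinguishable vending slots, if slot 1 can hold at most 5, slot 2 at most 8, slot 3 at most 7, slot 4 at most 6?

217

Ignoring the caps, the number of non-negative solutions to x_1+…+x_4 = 10 is C(13,3) = 286.
Subtract solutions that violate a single cap (substitute x_i' = x_i − (cap_i+1)): x_1 ≥ 6 gives C(7,3) = 35; x_2 ≥ 9 gives C(4,3) = 4; x_3 ≥ 8 gives C(5,3) = 10; x_4 ≥ 7 gives C(6,3) = 20. Together 69.
No two caps can be exceeded simultaneously, so the pair terms are all 0.
By inclusion–exclusion the count is 286 − 69 + 0 = 217.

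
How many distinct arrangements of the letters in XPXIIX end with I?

Fix I in the last position and arrange the remaining 5 letters.
Those 5 letters have X appearing 3 times, giving (5)!/(3!) = 20.

20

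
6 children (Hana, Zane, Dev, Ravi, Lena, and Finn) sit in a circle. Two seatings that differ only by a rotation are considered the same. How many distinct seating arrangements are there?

120

Around a circle, 6 distinct people have 6!/6 = (5)! = 120 rotationally distinct seatings.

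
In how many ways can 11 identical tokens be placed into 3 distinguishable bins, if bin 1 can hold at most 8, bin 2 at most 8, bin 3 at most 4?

By stars and bars, unrestricted non-negative solutions to x_1+…+x_3 = 11 number C(11+2,2) = 78.
Subtract solutions that violate a single cap (substitute x_i' = x_i − (cap_i+1)): x_1 ≥ 9 gives C(4,2) = 6; x_2 ≥ 9 gives C(4,2) = 6; x_3 ≥ 5 gives C(8,2) = 28. Together 40.
No two caps can be exceeded simultaneously, so the pair terms are all 0.
By inclusion–exclusion the count is 78 − 40 + 0 = 38.

38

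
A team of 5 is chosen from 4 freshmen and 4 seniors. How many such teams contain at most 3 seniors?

52

Split by how many seniors are chosen (0 through 3).
Sum: C(4,0)·C(4,5) + C(4,1)·C(4,4) + C(4,2)·C(4,3) + C(4,3)·C(4,2) = 0 + 4 + 24 + 24 = 52.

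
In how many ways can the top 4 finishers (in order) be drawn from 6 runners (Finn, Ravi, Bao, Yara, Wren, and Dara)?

360

This is an ordered selection of 4 from 6: P(6,4).
That gives 6 × 5 × 4 × 3 = 360.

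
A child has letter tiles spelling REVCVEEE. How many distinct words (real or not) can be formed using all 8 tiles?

The 8 letters of REVCVEEE have repeats: E appearing 4 times and V appearing twice.
The number of distinct arrangements is 8!/(4!·2!) = 40320/48 = 840.

840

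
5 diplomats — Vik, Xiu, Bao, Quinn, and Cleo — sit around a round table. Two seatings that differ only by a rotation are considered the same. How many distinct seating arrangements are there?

24

Around a circle, 5 distinct people have 5!/5 = (4)! = 24 rotationally distinct seatings.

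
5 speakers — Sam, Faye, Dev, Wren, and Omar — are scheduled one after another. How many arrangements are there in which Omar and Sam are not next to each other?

There are 5! = 120 arrangements in all. If Omar and Sam are adjacent, merging them into one block gives 2·(4)! = 48 arrangements.
Complementary counting: 120 − 48 = 72.

72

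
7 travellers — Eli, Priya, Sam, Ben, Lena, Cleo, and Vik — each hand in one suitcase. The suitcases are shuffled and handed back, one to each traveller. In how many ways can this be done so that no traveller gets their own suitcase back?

This is the derangement count D_7: permutations of 7 items with no fixed point.
By inclusion–exclusion this is Σ_{j=0}^{7} (−1)^j C(7,j)·(7−j)!.
Computing: 5040 − 5040 + 2520 − 840 + 210 − 42 + 7 − 1 = 1854.

1854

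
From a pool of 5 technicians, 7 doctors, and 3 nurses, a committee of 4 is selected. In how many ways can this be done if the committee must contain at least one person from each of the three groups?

Total 4-person selections from all 15: C(15,4) = 1365.
Selections missing a whole group: no technicians → C(10,4) = 210; no doctors → C(8,4) = 70; no nurses → C(12,4) = 495.
Add back selections omitting two groups (i.e. drawn from a single group): C(5,4) + C(7,4) + C(3,4) = 40.
By inclusion–exclusion: 1365 − 775 + 40 = 630.

630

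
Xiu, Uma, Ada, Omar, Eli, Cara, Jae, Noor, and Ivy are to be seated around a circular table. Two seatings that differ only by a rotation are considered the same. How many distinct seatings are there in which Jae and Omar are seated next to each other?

Glue Jae and Omar into a block (2 internal orders). Seating 8 units around a circle gives (7)! arrangements.
So 2 × (7)! = 2 × 5040 = 10080.

10080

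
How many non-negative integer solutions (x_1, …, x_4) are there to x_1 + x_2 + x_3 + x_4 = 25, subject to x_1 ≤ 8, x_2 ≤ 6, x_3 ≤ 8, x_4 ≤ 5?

10

Without the upper bounds there are C(28,3) = 3276 ways to split 25 among 4 variables.
Subtract solutions that violate a single cap (substitute x_i' = x_i − (cap_i+1)): x_1 ≥ 9 gives C(19,3) = 969; x_2 ≥ 7 gives C(21,3) = 1330; x_3 ≥ 9 gives C(19,3) = 969; x_4 ≥ 6 gives C(22,3) = 1540. Together 4808.
Add back pairs where two caps are both exceeded: 220 + 120 + 286 + 220 + 455 + 286 = 1587.
Subtract triples: 1 + 20 + 4 + 20 = 45.
By inclusion–exclusion the count is 3276 − 4808 + 1587 − 45 = 10.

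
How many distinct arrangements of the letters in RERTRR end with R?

20

Fix R in the last position and arrange the remaining 5 letters.
Those 5 letters have R appearing 3 times, giving (5)!/(3!) = 20.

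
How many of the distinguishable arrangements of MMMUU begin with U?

4

With the first slot taken by U, it remains to arrange the other 4 letters (MMMU).
Those 4 letters have M appearing 3 times, giving (4)!/(3!) = 4.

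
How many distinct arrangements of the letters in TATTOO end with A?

With the last slot taken by A, it remains to arrange the other 5 letters (TTTOO).
Those 5 letters have O appearing twice and T appearing 3 times, giving (5)!/(3!·2!) = 10.

10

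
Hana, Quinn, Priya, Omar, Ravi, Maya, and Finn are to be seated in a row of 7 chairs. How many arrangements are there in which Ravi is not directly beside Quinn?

3600

There are 7! = 5040 arrangements in all. If Ravi and Quinn are adjacent, merging them into one block gives 2·(6)! = 1440 arrangements.
Complementary counting: 5040 − 1440 = 3600.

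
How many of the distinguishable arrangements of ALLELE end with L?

Fix L in the last position and arrange the remaining 5 letters.
Those 5 letters have E appearing twice and L appearing twice, giving (5)!/(2!·2!) = 30.

30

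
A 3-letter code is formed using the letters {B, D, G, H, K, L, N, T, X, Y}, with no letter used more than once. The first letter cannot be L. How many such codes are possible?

The first letter has 10−1 = 9 choices (anything except L).
The remaining 2 letters are filled from the other 9 symbols without repetition: 9 × 8 = 72.
Total: 9 × 72 = 648.

648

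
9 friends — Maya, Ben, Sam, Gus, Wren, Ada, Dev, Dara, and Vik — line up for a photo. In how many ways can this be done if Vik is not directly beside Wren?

Of the 9! = 362880 arrangements, those with Vik and Wren adjacent number 2 × 8! = 80640 (treat the pair as a block with 2 internal orders).
So 362880 − 80640 = 282240 arrangements keep them apart.

282240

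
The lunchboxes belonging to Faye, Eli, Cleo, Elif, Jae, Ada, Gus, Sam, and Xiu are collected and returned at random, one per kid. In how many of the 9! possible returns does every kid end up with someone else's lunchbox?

Count assignments avoiding every fixed point. For any j of the 9 kids fixed to their own lunchbox, the other 9−j can be arranged in (9−j)! ways.
By inclusion–exclusion this is Σ_{j=0}^{9} (−1)^j C(9,j)·(9−j)!.
Computing: 362880 − 362880 + 181440 − 60480 + 15120 − 3024 + 504 − 72 + 9 − 1 = 133496.

133496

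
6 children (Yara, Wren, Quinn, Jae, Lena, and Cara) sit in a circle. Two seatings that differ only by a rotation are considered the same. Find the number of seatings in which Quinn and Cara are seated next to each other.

Glue Quinn and Cara into a block (2 internal orders). Seating 5 units around a circle gives (4)! arrangements.
So 2 × (4)! = 2 × 24 = 48.

48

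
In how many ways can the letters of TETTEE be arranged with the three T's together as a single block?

4

Treat the 3 copies of T as a single block. The multiset to arrange is then {TTT, E, E, E}, 4 items in all.
That gives (4)!/(3!) = 4 arrangements.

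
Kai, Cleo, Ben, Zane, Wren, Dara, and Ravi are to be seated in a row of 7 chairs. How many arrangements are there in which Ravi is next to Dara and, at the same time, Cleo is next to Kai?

Treat {Ravi,Dara} as one block (2 orders) and {Cleo,Kai} as another (2 orders).
That leaves 5 units to arrange: 2 × 2 × 5! = 4 × 120 = 480.

480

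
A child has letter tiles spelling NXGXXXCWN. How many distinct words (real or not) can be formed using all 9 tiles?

Letter multiplicities in NXGXXXCWN: C×1, G×1, N×2, W×1, X×4.
The number of distinct arrangements is 9!/(4!·2!) = 362880/48 = 7560.

7560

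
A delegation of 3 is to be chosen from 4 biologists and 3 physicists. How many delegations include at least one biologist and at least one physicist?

30

Unrestricted: C(7,3) = 35 ways to pick any 3 of the 7.
Subtract selections that omit an entire group: no biologists → C(3,3) = 1; no physicists → C(4,3) = 4.
Both groups omitted at once is impossible, so 35 − 5 = 30.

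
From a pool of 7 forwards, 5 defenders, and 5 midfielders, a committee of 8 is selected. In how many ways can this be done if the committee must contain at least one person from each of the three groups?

23275

Total 8-person selections from all 17: C(17,8) = 24310.
Subtract selections that omit an entire group: no forwards → C(10,8) = 45; no defenders → C(12,8) = 495; no midfielders → C(12,8) = 495.
Add back selections omitting two groups (i.e. drawn from a single group): C(7,8) + C(5,8) + C(5,8) = 0.
By inclusion–exclusion: 24310 − 1035 + 0 = 23275.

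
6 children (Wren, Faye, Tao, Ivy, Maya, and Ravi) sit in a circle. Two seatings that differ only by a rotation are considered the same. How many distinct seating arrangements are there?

120

Fix one person's seat to break rotational symmetry; the remaining 5 people can be arranged in (5)! = 120 ways.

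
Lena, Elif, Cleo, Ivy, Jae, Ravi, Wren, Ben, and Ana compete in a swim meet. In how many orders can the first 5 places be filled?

This is an ordered selection of 5 from 9: P(9,5).
That gives 9 × 8 × 7 × 6 × 5 = 15120.

15120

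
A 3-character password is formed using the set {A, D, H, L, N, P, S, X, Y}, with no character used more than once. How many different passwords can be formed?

Choose and order 3 of the 9 symbols: the first character has 9 options, the next 8, then 7.
That product is 9 × 8 × 7 = 504.

504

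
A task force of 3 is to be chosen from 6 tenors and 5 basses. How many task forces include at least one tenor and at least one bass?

135

With no constraint there are C(11,3) = 165 possible selections.
Subtract selections that omit an entire group: no tenors → C(5,3) = 10; no basses → C(6,3) = 20.
Both groups omitted at once is impossible, so 165 − 30 = 135.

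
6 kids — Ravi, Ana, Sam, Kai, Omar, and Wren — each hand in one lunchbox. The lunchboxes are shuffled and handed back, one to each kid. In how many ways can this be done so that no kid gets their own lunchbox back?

265

This is the derangement count D_6: permutations of 6 items with no fixed point.
By inclusion–exclusion this is Σ_{j=0}^{6} (−1)^j C(6,j)·(6−j)!.
Computing: 720 − 720 + 360 − 120 + 30 − 6 + 1 = 265.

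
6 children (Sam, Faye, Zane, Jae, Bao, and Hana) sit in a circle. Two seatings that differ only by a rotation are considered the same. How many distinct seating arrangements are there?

Around a circle, 6 distinct people have 6!/6 = (5)! = 120 rotationally distinct seatings.

120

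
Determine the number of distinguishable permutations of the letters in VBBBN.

20

The 5 letters of VBBBN have repeats: B appearing 3 times.
The number of distinct arrangements is 5!/(3!) = 120/6 = 20.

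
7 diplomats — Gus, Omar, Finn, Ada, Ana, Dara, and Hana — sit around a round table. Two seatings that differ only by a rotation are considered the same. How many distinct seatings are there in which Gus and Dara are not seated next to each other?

Without the restriction there are (6)! = 720 seatings.
Those with Gus next to Dara: fuse the pair into one unit and seat 6 units around a circle — 2·(5)! = 240.
Subtracting, 720 − 240 = 480.

480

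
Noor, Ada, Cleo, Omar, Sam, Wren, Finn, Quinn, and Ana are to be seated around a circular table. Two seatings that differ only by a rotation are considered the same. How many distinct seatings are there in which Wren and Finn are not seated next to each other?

All circular seatings of 9 people number (8)! = 40320.
Seatings with Wren beside Finn: treat them as a block with 2 internal orders, giving 2 × (7)! = 10080.
Subtracting, 40320 − 10080 = 30240.

30240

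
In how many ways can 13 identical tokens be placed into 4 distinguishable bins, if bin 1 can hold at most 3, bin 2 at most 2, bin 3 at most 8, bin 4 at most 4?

30

Ignoring the caps, the number of non-negative solutions to x_1+…+x_4 = 13 is C(16,3) = 560.
Subtract solutions that violate a single cap (substitute x_i' = x_i − (cap_i+1)): x_1 ≥ 4 gives C(12,3) = 220; x_2 ≥ 3 gives C(13,3) = 286; x_3 ≥ 9 gives C(7,3) = 35; x_4 ≥ 5 gives C(11,3) = 165. Together 706.
Add back pairs where two caps are both exceeded: 84 + 1 + 35 + 4 + 56 + 0 = 180.
Subtract triples: 0 + 4 + 0 + 0 = 4.
By inclusion–exclusion the count is 560 − 706 + 180 − 4 = 30.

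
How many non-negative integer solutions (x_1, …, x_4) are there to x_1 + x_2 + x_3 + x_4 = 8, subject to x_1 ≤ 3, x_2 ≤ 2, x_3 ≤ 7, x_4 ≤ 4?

58

By stars and bars, unrestricted non-negative solutions to x_1+…+x_4 = 8 number C(8+3,3) = 165.
Subtract solutions that violate a single cap (substitute x_i' = x_i − (cap_i+1)): x_1 ≥ 4 gives C(7,3) = 35; x_2 ≥ 3 gives C(8,3) = 56; x_3 ≥ 8 gives C(3,3) = 1; x_4 ≥ 5 gives C(6,3) = 20. Together 112.
Add back pairs where two caps are both exceeded: 4 + 0 + 0 + 0 + 1 + 0 = 5.
By inclusion–exclusion the count is 165 − 112 + 5 = 58.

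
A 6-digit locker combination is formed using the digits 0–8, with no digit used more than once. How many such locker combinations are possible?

With no repetition, fill the 6 digits in order: 9 choices, then 8, down to 4.
That product is 9 × 8 × 7 × 6 × 5 × 4 = 60480.

60480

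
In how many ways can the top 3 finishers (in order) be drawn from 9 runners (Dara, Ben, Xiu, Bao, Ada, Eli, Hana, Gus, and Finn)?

There are 9 choices for 1st place, 8 for 2nd, and 7 for 3rd.
That gives 9 × 8 × 7 = 504.

504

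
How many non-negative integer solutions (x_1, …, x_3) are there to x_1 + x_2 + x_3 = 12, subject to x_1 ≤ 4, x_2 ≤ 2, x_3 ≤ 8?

Ignoring the caps, the number of non-negative solutions to x_1+…+x_3 = 12 is C(14,2) = 91.
Subtract solutions that violate a single cap (substitute x_i' = x_i − (cap_i+1)): x_1 ≥ 5 gives C(9,2) = 36; x_2 ≥ 3 gives C(11,2) = 55; x_3 ≥ 9 gives C(5,2) = 10. Together 101.
Add back pairs where two caps are both exceeded: 15 + 0 + 1 = 16.
By inclusion–exclusion the count is 91 − 101 + 16 = 6.

6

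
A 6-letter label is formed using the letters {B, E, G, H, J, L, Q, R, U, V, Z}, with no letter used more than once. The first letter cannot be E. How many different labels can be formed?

The first letter has 11−1 = 10 choices (anything except E).
The remaining 5 letters are filled from the other 10 symbols without repetition: 10 × 9 × 8 × 7 × 6 = 30240.
Total: 10 × 30240 = 302400.

302400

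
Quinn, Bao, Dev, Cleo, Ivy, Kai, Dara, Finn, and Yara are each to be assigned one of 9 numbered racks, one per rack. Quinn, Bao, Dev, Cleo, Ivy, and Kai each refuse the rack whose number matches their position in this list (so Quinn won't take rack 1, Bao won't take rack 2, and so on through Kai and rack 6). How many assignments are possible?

Let Aᵢ (for 1 ≤ i ≤ 6) be the placements that put person i in their forbidden rack. Any j of these fix j positions, leaving (9−j)! ways to fill the rest, and there are C(6,j) ways to pick which j.
By inclusion–exclusion, the number of valid placements is Σ_{j=0}^{6} (−1)^j C(6,j)·(9−j)!.
Computing: 362880 − 241920 + 75600 − 14400 + 1800 − 144 + 6 = 183822.

183822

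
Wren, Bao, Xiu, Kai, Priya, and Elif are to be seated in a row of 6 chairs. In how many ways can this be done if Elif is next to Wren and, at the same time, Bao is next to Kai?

96

Treat {Elif,Wren} as one block (2 orders) and {Bao,Kai} as another (2 orders).
That leaves 4 units to arrange: 2 × 2 × 4! = 4 × 24 = 96.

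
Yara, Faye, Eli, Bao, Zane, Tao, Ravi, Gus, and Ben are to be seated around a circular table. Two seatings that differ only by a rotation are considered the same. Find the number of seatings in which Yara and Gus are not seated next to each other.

30240

All circular seatings of 9 people number (8)! = 40320.
Seatings with Yara beside Gus: treat them as a block with 2 internal orders, giving 2 × (7)! = 10080.
Subtracting, 40320 − 10080 = 30240.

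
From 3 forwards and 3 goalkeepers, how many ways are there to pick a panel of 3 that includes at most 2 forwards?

19

Split by how many forwards are chosen (0 through 2).
Sum: C(3,0)·C(3,3) + C(3,1)·C(3,2) + C(3,2)·C(3,1) = 1 + 9 + 9 = 19.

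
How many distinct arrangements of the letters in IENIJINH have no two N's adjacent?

There are 8!/(3!·2!) = 3360 arrangements of IENIJINH in total.
Arrangements with the N's together: treat NN as one letter, giving (7)!/(3!) = 840.
Subtracting, 3360 − 840 = 2520 arrangements keep the N's apart.

2520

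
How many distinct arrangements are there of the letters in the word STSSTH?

The 6 letters of STSSTH have repeats: S appearing 3 times and T appearing twice.
Dividing 6! = 720 by 3!·2! = 12 for the repeated letters gives 60.

60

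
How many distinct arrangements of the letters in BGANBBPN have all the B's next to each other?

360

Treat the 3 copies of B as a single block. The multiset to arrange is then {BBB, A, G, N, N, P}, 6 items in all.
That gives (6)!/(2!) = 360 arrangements.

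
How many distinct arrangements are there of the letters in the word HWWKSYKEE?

HWWKSYKEE has 9 letters with E appearing twice, K appearing twice, and W appearing twice.
So there are 9! / (2!·2!·2!) = 45360 distinguishable arrangements.

45360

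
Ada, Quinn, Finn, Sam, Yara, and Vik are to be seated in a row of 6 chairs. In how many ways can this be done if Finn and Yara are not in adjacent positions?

There are 6! = 720 arrangements in all. If Finn and Yara are adjacent, merging them into one block gives 2·(5)! = 240 arrangements.
Complementary counting: 720 − 240 = 480.

480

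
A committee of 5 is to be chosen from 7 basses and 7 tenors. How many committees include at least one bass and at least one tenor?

1960

Unrestricted: C(14,5) = 2002 ways to pick any 5 of the 14.
Selections missing a whole group: no basses → C(7,5) = 21; no tenors → C(7,5) = 21.
Both groups omitted at once is impossible, so 2002 − 42 = 1960.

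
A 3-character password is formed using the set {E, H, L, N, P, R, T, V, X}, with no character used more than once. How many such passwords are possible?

With no repetition, fill the 3 characters in order: 9 choices, then 8, down to 7.
9 × 8 × 7 = 504.

504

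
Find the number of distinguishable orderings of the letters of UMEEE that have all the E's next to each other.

Treat the 3 copies of E as a single block. The multiset to arrange is then {EEE, M, U}, 3 items in all.
All 3 items are distinct, so there are (3)! = 6 arrangements.

6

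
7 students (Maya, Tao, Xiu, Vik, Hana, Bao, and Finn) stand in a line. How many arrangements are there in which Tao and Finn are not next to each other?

3600

There are 7! = 5040 arrangements in all. If Tao and Finn are adjacent, merging them into one block gives 2·(6)! = 1440 arrangements.
Complementary counting: 5040 − 1440 = 3600.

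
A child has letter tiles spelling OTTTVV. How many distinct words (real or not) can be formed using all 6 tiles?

OTTTVV has 6 letters with T appearing 3 times and V appearing twice.
So there are 6! / (3!·2!) = 60 distinguishable arrangements.

60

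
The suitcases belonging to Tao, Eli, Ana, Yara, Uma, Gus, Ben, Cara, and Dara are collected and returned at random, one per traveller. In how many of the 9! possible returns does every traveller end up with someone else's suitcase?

Count assignments avoiding every fixed point. For any j of the 9 travellers fixed to their own suitcase, the other 9−j can be arranged in (9−j)! ways.
By inclusion–exclusion this is Σ_{j=0}^{9} (−1)^j C(9,j)·(9−j)!.
Computing: 362880 − 362880 + 181440 − 60480 + 15120 − 3024 + 504 − 72 + 9 − 1 = 133496.

133496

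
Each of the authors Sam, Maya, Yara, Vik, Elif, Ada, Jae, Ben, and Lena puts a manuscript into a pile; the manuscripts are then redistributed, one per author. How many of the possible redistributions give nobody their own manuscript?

Let Aᵢ be the assignments in which author i gets their own manuscript. We want the size of the complement of A₁∪…∪A_9.
By inclusion–exclusion this is Σ_{j=0}^{9} (−1)^j C(9,j)·(9−j)!.
Computing: 362880 − 362880 + 181440 − 60480 + 15120 − 3024 + 504 − 72 + 9 − 1 = 133496.

133496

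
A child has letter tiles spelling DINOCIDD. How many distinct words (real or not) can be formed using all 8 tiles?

3360

Letter multiplicities in DINOCIDD: C×1, D×3, I×2, N×1, O×1.
Dividing 8! = 40320 by 3!·2! = 12 for the repeated letters gives 3360.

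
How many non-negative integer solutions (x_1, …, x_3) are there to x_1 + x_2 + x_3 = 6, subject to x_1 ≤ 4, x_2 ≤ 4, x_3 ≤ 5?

21

Without the upper bounds there are C(8,2) = 28 ways to split 6 among 3 variables.
Subtract solutions that violate a single cap (substitute x_i' = x_i − (cap_i+1)): x_1 ≥ 5 gives C(3,2) = 3; x_2 ≥ 5 gives C(3,2) = 3; x_3 ≥ 6 gives C(2,2) = 1. Together 7.
No two caps can be exceeded simultaneously, so the pair terms are all 0.
By inclusion–exclusion the count is 28 − 7 + 0 = 21.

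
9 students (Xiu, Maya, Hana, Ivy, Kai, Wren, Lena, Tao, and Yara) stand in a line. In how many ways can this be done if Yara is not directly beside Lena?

282240

Of the 9! = 362880 arrangements, those with Yara and Lena adjacent number 2 × 8! = 80640 (treat the pair as a block with 2 internal orders).
So 362880 − 80640 = 282240 arrangements keep them apart.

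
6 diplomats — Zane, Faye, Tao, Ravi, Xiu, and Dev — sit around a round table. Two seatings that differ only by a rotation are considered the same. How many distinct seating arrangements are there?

Seat Zane anywhere (absorbing the rotational symmetry), then permute the other 5: (5)! = 120.

120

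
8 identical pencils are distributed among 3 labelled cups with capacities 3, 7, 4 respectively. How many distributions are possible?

By stars and bars, unrestricted non-negative solutions to x_1+…+x_3 = 8 number C(8+2,2) = 45.
Subtract solutions that violate a single cap (substitute x_i' = x_i − (cap_i+1)): x_1 ≥ 4 gives C(6,2) = 15; x_2 ≥ 8 gives C(2,2) = 1; x_3 ≥ 5 gives C(5,2) = 10. Together 26.
No two caps can be exceeded simultaneously, so the pair terms are all 0.
By inclusion–exclusion the count is 45 − 26 + 0 = 19.

19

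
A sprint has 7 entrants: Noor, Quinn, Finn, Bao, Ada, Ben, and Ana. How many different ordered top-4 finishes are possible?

840

This is an ordered selection of 4 from 7: P(7,4).
That gives 7 × 6 × 5 × 4 = 840.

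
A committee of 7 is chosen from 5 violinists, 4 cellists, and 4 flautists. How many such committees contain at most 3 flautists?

1632

Split by how many flautists are chosen (0 through 3).
Sum: C(4,0)·C(9,7) + C(4,1)·C(9,6) + C(4,2)·C(9,5) + C(4,3)·C(9,4) = 36 + 336 + 756 + 504 = 1632.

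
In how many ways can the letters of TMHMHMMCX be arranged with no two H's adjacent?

5880

Total arrangements of TMHMHMMCX: 9!/(4!·2!) = 7560.
If the two H's are adjacent, glue them into one block, leaving 8 items to arrange: (8)!/(4!) = 1680 ways.
Subtracting, 7560 − 1680 = 5880 arrangements keep the H's apart.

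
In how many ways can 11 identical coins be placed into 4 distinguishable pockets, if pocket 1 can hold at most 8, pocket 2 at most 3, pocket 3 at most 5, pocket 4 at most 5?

Ignoring the caps, the number of non-negative solutions to x_1+…+x_4 = 11 is C(14,3) = 364.
Subtract solutions that violate a single cap (substitute x_i' = x_i − (cap_i+1)): x_1 ≥ 9 gives C(5,3) = 10; x_2 ≥ 4 gives C(10,3) = 120; x_3 ≥ 6 gives C(8,3) = 56; x_4 ≥ 6 gives C(8,3) = 56. Together 242.
Add back pairs where two caps are both exceeded: 0 + 0 + 0 + 4 + 4 + 0 = 8.
By inclusion–exclusion the count is 364 − 242 + 8 = 130.

130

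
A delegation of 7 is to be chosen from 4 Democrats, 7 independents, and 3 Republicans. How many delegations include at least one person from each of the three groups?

2982

Total 7-person selections from all 14: C(14,7) = 3432.
Subtract selections that omit an entire group: no Democrats → C(10,7) = 120; no independents → C(7,7) = 1; no Republicans → C(11,7) = 330.
Add back selections omitting two groups (i.e. drawn from a single group): C(4,7) + C(7,7) + C(3,7) = 1.
By inclusion–exclusion: 3432 − 451 + 1 = 2982.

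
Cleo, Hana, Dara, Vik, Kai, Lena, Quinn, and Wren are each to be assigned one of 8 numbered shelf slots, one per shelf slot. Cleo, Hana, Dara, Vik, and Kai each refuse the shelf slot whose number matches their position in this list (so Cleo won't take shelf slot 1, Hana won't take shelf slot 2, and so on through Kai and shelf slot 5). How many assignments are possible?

Let Aᵢ (for 1 ≤ i ≤ 5) be the placements that put person i in their forbidden shelf slot. Any j of these fix j positions, leaving (8−j)! ways to fill the rest, and there are C(5,j) ways to pick which j.
By inclusion–exclusion, the number of valid placements is Σ_{j=0}^{5} (−1)^j C(5,j)·(8−j)!.
Computing: 40320 − 25200 + 7200 − 1200 + 120 − 6 = 21234.

21234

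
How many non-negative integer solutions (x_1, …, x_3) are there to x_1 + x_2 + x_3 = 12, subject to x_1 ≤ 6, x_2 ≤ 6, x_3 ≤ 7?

Without the upper bounds there are C(14,2) = 91 ways to split 12 among 3 variables.
Subtract solutions that violate a single cap (substitute x_i' = x_i − (cap_i+1)): x_1 ≥ 7 gives C(7,2) = 21; x_2 ≥ 7 gives C(7,2) = 21; x_3 ≥ 8 gives C(6,2) = 15. Together 57.
No two caps can be exceeded simultaneously, so the pair terms are all 0.
By inclusion–exclusion the count is 91 − 57 + 0 = 34.

34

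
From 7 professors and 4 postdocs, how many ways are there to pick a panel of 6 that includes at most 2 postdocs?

Split by how many postdocs are chosen (0 through 2).
Sum: C(4,0)·C(7,6) + C(4,1)·C(7,5) + C(4,2)·C(7,4) = 7 + 84 + 210 = 301.

301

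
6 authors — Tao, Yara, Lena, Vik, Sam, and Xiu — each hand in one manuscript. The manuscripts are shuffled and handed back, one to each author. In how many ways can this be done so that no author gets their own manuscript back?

Let Aᵢ be the assignments in which author i gets their own manuscript. We want the size of the complement of A₁∪…∪A_6.
By inclusion–exclusion this is Σ_{j=0}^{6} (−1)^j C(6,j)·(6−j)!.
Computing: 720 − 720 + 360 − 120 + 30 − 6 + 1 = 265.

265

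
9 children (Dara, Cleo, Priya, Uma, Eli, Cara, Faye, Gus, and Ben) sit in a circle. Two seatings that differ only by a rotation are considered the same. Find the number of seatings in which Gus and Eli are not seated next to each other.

Without the restriction there are (8)! = 40320 seatings.
Those with Gus next to Eli: fuse the pair into one unit and seat 8 units around a circle — 2·(7)! = 10080.
Subtracting, 40320 − 10080 = 30240.

30240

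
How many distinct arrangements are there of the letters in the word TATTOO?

TATTOO has 6 letters with O appearing twice and T appearing 3 times.
So there are 6! / (3!·2!) = 60 distinguishable arrangements.

60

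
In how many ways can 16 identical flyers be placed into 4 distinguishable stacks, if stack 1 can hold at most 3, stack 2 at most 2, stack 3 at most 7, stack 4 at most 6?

10

Without the upper bounds there are C(19,3) = 969 ways to split 16 among 4 stacks.
Subtract solutions that violate a single cap (substitute x_i' = x_i − (cap_i+1)): x_1 ≥ 4 gives C(15,3) = 455; x_2 ≥ 3 gives C(16,3) = 560; x_3 ≥ 8 gives C(11,3) = 165; x_4 ≥ 7 gives C(12,3) = 220. Together 1400.
Add back pairs where two caps are both exceeded: 220 + 35 + 56 + 56 + 84 + 4 = 455.
Subtract triples: 4 + 10 + 0 + 0 = 14.
By inclusion–exclusion the count is 969 − 1400 + 455 − 14 = 10.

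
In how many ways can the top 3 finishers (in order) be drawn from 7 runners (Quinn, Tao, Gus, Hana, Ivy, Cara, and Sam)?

210

There are 7 choices for 1st place, 6 for 2nd, and 5 for 3rd.
That gives 7 × 6 × 5 = 210.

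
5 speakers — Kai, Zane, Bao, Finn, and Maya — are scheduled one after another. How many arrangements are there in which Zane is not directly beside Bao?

72

There are 5! = 120 arrangements in all. If Zane and Bao are adjacent, merging them into one block gives 2·(4)! = 48 arrangements.
So 120 − 48 = 72 arrangements keep them apart.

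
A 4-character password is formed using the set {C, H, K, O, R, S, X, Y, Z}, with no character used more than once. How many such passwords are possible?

Choose and order 4 of the 9 symbols: the first character has 9 options, the next 8, then 7, 6.
That product is 9 × 8 × 7 × 6 = 3024.

3024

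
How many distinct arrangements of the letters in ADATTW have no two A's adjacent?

There are 6!/(2!·2!) = 180 arrangements of ADATTW in total.
If the two A's are adjacent, glue them into one block, leaving 5 items to arrange: (5)!/(2!) = 60 ways.
Subtracting, 180 − 60 = 120 arrangements keep the A's apart.

120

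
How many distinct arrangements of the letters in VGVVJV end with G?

5

With the last slot taken by G, it remains to arrange the other 5 letters (VVVJV).
Those 5 letters have V appearing 4 times, giving (5)!/(4!) = 5.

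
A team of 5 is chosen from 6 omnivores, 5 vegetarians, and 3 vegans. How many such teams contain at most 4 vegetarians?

2001

Split by how many vegetarians are chosen (0 through 4).
Sum: C(5,0)·C(9,5) + C(5,1)·C(9,4) + C(5,2)·C(9,3) + C(5,3)·C(9,2) + C(5,4)·C(9,1) = 126 + 630 + 840 + 360 + 45 = 2001.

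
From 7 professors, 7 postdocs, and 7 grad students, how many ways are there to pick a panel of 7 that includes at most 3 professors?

101530

Split by how many professors are chosen (0 through 3).
Sum: C(7,0)·C(14,7) + C(7,1)·C(14,6) + C(7,2)·C(14,5) + C(7,3)·C(14,4) = 3432 + 21021 + 42042 + 35035 = 101530.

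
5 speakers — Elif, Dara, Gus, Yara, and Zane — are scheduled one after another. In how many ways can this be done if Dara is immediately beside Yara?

Glue Dara and Yara into one block (2 internal orders), leaving 4 units to arrange in a row.
That gives 2 × 4! = 2 × 24 = 48.

48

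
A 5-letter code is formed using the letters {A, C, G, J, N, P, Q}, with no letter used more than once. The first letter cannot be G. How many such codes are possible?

2160

The first letter has 7−1 = 6 choices (anything except G).
The remaining 4 letters are filled from the other 6 symbols without repetition: 6 × 5 × 4 × 3 = 360.
Total: 6 × 360 = 2160.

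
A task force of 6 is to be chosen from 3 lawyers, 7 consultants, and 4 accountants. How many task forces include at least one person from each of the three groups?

2331

Unrestricted: C(14,6) = 3003 ways to pick any 6 of the 14.
Subtract selections that omit an entire group: no lawyers → C(11,6) = 462; no consultants → C(7,6) = 7; no accountants → C(10,6) = 210.
Add back selections omitting two groups (i.e. drawn from a single group): C(3,6) + C(7,6) + C(4,6) = 7.
By inclusion–exclusion: 3003 − 679 + 7 = 2331.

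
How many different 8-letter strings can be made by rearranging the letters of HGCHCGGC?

HGCHCGGC has 8 letters with C appearing 3 times, G appearing 3 times, and H appearing twice.
Dividing 8! = 40320 by 3!·3!·2! = 72 for the repeated letters gives 560.

560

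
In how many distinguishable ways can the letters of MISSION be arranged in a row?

The 7 letters of MISSION have repeats: I appearing twice and S appearing twice.
The number of distinct arrangements is 7!/(2!·2!) = 5040/4 = 1260.

1260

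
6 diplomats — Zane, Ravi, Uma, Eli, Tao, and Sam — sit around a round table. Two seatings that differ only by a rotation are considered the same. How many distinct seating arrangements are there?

Around a circle, 6 distinct people have 6!/6 = (5)! = 120 rotationally distinct seatings.

120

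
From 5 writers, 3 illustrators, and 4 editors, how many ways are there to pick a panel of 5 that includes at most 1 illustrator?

Split by how many illustrators are chosen (0 through 1).
Sum: C(3,0)·C(9,5) + C(3,1)·C(9,4) = 126 + 378 = 504.

504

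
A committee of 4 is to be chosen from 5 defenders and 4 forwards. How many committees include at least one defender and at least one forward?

Unrestricted: C(9,4) = 126 ways to pick any 4 of the 9.
Subtract selections that omit an entire group: no defenders → C(4,4) = 1; no forwards → C(5,4) = 5.
Both groups omitted at once is impossible, so 126 − 6 = 120.

120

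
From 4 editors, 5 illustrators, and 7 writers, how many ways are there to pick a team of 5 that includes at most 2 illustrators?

Split by how many illustrators are chosen (0 through 2).
Sum: C(5,0)·C(11,5) + C(5,1)·C(11,4) + C(5,2)·C(11,3) = 462 + 1650 + 1650 = 3762.

3762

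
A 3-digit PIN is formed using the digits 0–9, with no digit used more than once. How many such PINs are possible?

720

Choose and order 3 of the 10 symbols: the first digit has 10 options, the next 9, then 8.
10 × 9 × 8 = 720.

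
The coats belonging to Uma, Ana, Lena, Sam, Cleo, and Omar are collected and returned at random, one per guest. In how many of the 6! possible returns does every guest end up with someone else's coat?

265

This is the derangement count D_6: permutations of 6 items with no fixed point.
By inclusion–exclusion this is Σ_{j=0}^{6} (−1)^j C(6,j)·(6−j)!.
Computing: 720 − 720 + 360 − 120 + 30 − 6 + 1 = 265.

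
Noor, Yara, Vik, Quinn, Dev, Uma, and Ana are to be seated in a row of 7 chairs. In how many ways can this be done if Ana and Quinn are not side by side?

3600

There are 7! = 5040 arrangements in all. If Ana and Quinn are adjacent, merging them into one block gives 2·(6)! = 1440 arrangements.
So 5040 − 1440 = 3600 arrangements keep them apart.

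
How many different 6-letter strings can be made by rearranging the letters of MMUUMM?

15

Letter multiplicities in MMUUMM: M×4, U×2.
So there are 6! / (4!·2!) = 15 distinguishable arrangements.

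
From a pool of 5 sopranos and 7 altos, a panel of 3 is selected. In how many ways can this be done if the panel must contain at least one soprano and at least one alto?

Unrestricted: C(12,3) = 220 ways to pick any 3 of the 12.
Subtract selections that omit an entire group: no sopranos → C(7,3) = 35; no altos → C(5,3) = 10.
Both groups omitted at once is impossible, so 220 − 45 = 175.

175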